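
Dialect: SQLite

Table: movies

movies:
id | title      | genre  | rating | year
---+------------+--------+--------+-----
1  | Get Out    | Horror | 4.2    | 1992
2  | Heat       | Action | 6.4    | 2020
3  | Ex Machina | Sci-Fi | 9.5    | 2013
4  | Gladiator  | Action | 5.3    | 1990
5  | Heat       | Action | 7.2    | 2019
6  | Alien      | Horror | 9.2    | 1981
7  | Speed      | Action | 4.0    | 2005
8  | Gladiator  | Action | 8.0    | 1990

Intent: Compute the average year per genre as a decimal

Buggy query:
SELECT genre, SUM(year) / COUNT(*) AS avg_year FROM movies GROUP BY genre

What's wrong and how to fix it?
Bug: Both operands are integers, so '/' performs integer division and truncates

Fix: Cast one side to REAL so the division keeps the fractional part

Corrected query:
SELECT genre, SUM(year) * 1.0 / COUNT(*) AS avg_year FROM movies GROUP BY genre

Result:
genre  | avg_year
-------+---------
Action | 2004.8  
Horror | 1986.5  
Sci-Fi | 2013    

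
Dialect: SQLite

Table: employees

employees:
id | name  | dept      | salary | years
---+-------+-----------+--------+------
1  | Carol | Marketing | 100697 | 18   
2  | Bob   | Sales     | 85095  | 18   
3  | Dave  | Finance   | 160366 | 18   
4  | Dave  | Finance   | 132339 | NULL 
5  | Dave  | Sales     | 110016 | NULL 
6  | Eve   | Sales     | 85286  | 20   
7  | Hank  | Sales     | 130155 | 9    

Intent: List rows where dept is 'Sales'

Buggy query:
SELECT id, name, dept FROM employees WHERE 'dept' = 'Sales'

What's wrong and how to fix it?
Bug: Single quotes denote string literals in SQL; the column name is being compared as a constant string

Fix: Reference the column as dept without single quotes

Corrected query:
SELECT id, name, dept FROM employees WHERE dept = 'Sales'

Result:
id | name | dept 
---+------+------
2  | Bob  | Sales
5  | Dave | Sales
6  | Eve  | Sales
7  | Hank | Sales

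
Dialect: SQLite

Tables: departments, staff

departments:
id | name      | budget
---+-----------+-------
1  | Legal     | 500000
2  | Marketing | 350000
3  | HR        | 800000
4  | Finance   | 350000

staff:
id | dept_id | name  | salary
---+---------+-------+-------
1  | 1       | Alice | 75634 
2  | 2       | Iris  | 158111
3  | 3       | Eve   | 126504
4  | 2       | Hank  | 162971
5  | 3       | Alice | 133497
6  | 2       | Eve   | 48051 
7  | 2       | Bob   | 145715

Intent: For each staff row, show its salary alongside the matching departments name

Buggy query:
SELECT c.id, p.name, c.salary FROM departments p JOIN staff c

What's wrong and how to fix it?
Bug: Missing join condition: each staff row is matched to all departments rows instead of just its own

Fix: Add ON c.dept_id = p.id to the JOIN

Corrected query:
SELECT c.id, p.name, c.salary FROM departments p JOIN staff c ON c.dept_id = p.id

Result:
id | name      | salary
---+-----------+-------
1  | Legal     | 75634 
2  | Marketing | 158111
3  | HR        | 126504
4  | Marketing | 162971
5  | HR        | 133497
6  | Marketing | 48051 
7  | Marketing | 145715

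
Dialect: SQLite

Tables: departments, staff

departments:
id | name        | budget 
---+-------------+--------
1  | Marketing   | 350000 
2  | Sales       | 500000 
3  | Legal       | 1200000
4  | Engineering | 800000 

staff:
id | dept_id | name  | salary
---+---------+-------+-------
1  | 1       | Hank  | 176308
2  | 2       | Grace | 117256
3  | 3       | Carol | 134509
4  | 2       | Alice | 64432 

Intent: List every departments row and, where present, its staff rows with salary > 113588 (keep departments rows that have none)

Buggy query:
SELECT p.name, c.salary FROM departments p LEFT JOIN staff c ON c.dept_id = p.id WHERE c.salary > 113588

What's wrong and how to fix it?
Bug: A WHERE condition on the right-hand table after LEFT JOIN drops unmatched parents

Fix: Move the right-table condition into the ON clause so unmatched parents are kept

Corrected query:
SELECT p.name, c.salary FROM departments p LEFT JOIN staff c ON c.dept_id = p.id AND c.salary > 113588

Result:
name        | salary
------------+-------
Marketing   | 176308
Sales       | 117256
Legal       | 134509
Engineering | NULL  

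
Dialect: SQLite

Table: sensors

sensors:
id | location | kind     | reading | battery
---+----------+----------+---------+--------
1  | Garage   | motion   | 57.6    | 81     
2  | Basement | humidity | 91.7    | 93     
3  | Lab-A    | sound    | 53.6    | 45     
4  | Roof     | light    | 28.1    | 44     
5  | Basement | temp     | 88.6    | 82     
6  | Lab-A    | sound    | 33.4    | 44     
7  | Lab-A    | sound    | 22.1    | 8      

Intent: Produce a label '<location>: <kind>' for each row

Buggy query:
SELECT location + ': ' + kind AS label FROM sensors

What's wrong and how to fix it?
Bug: SQLite uses || for string concatenation; + coerces text to numbers (yielding 0)

Fix: Replace + with || to concatenate text

Corrected query:
SELECT location || ': ' || kind AS label FROM sensors

Result:
label             
------------------
Garage: motion    
Basement: humidity
Lab-A: sound      
Roof: light       
Basement: temp    
Lab-A: sound      
Lab-A: sound      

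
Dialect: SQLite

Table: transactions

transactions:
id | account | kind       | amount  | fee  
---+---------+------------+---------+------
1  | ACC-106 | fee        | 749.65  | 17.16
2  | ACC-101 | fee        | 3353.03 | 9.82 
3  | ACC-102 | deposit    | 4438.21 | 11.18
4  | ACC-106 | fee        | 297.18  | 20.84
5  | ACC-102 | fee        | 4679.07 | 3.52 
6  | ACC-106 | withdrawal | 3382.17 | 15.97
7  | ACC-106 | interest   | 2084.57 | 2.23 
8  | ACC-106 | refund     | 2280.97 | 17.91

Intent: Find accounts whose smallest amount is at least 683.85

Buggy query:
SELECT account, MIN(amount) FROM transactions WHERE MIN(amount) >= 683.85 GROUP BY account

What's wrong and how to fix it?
Bug: Aggregates like MIN are computed per group after WHERE runs

Fix: Replace WHERE with HAVING after the GROUP BY

Corrected query:
SELECT account, MIN(amount) FROM transactions GROUP BY account HAVING MIN(amount) >= 683.85

Result:
account | MIN(amount)
--------+------------
ACC-101 | 3353.03    
ACC-102 | 4438.21    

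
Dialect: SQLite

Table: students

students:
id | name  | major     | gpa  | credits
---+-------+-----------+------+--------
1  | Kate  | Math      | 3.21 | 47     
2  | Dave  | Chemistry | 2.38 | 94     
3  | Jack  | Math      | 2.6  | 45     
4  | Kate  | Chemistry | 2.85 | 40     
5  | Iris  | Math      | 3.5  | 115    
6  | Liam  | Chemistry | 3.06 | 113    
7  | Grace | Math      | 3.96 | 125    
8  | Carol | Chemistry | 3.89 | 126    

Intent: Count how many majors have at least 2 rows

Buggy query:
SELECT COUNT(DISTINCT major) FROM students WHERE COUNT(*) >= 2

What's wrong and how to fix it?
Bug: COUNT(*) cannot appear in WHERE; the per-group count doesn't exist yet

Fix: Group first with HAVING COUNT(*) >= 2, then COUNT the resulting groups

Corrected query:
SELECT COUNT(*) FROM (SELECT major FROM students GROUP BY major HAVING COUNT(*) >= 2)

Result:
COUNT(*)
--------
2       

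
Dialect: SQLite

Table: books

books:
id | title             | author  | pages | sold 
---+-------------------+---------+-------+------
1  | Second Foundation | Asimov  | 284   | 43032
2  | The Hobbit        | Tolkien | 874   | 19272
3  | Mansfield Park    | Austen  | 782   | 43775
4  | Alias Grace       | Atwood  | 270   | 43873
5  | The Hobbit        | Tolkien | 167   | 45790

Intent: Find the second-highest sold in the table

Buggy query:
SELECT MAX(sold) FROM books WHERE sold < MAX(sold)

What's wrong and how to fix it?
Bug: The inner MAX is an aggregate inside WHERE, which is not allowed

Fix: Compute the overall MAX in a subquery, then take MAX of rows below it

Corrected query:
SELECT MAX(sold) FROM books WHERE sold < (SELECT MAX(sold) FROM books)

Result:
MAX(sold)
---------
43873    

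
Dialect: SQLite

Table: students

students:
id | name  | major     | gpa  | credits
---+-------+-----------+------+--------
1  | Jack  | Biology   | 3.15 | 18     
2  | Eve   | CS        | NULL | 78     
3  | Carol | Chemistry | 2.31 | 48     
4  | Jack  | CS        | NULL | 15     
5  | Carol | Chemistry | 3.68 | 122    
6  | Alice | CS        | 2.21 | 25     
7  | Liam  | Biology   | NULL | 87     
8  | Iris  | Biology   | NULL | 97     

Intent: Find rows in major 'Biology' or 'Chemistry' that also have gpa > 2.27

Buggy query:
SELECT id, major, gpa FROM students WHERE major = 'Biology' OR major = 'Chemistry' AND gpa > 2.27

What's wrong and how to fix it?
Bug: Without parentheses, AND is evaluated before OR, so the gpa filter only applies to the 'Chemistry' branch

Fix: Group the OR with parentheses (or use IN), then AND the threshold

Corrected query:
SELECT id, major, gpa FROM students WHERE (major = 'Biology' OR major = 'Chemistry') AND gpa > 2.27

Result:
id | major     | gpa 
---+-----------+-----
1  | Biology   | 3.15
3  | Chemistry | 2.31
5  | Chemistry | 3.68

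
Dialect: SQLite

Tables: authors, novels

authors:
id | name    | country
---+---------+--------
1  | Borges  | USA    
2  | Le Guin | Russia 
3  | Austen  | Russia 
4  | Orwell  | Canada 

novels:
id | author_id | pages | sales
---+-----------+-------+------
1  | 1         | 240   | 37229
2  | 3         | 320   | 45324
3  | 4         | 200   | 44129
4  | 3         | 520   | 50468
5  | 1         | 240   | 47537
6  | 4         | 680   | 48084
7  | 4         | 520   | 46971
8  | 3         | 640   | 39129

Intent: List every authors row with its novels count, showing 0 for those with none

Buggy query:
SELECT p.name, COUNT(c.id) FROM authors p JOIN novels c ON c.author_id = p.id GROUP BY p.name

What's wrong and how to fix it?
Bug: INNER JOIN drops authors rows that have no matching novels rows

Fix: Use LEFT JOIN so parents without children still appear (COUNT(c.id) gives 0)

Corrected query:
SELECT p.name, COUNT(c.id) FROM authors p LEFT JOIN novels c ON c.author_id = p.id GROUP BY p.name

Result:
name    | COUNT(c.id)
--------+------------
Austen  | 3          
Borges  | 2          
Le Guin | 0          
Orwell  | 3          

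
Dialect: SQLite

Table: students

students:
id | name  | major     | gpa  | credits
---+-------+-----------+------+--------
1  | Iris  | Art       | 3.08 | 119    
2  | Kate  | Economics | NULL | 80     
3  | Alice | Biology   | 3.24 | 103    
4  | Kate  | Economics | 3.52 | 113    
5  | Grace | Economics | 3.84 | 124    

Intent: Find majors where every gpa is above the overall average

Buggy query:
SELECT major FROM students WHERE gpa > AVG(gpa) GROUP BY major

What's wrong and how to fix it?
Bug: WHERE evaluates per row before aggregation, so AVG() is unavailable

Fix: Compute the overall average in a scalar subquery and compare each group's MIN against it in HAVING

Corrected query:
SELECT major FROM students GROUP BY major HAVING MIN(gpa) > (SELECT AVG(gpa) FROM students)

Result:
major    
---------
Economics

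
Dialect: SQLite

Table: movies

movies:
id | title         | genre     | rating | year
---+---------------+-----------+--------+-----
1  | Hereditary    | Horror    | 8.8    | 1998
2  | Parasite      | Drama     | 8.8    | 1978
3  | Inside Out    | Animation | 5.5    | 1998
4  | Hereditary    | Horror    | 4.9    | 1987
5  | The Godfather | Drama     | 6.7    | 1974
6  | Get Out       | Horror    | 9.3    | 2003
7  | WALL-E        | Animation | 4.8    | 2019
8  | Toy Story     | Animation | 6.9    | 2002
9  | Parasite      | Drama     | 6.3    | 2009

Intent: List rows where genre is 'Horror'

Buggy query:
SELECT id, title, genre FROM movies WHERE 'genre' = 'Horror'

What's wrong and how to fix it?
Bug: Single quotes denote string literals in SQL; the column name is being compared as a constant string

Fix: Reference the column as genre without single quotes

Corrected query:
SELECT id, title, genre FROM movies WHERE genre = 'Horror'

Result:
id | title      | genre 
---+------------+-------
1  | Hereditary | Horror
4  | Hereditary | Horror
6  | Get Out    | Horror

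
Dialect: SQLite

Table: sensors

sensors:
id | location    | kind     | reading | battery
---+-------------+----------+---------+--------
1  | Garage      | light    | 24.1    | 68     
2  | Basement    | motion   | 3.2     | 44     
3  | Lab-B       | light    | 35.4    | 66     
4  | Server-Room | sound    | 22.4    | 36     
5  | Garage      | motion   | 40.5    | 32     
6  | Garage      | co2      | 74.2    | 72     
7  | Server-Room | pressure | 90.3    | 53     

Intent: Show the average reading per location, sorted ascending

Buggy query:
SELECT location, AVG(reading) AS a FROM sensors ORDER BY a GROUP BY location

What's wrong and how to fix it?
Bug: ORDER BY appears before GROUP BY; SQL clause order requires GROUP BY first

Fix: Reorder: SELECT … FROM … GROUP BY … ORDER BY …

Corrected query:
SELECT location, AVG(reading) AS a FROM sensors GROUP BY location ORDER BY a

Result:
location    | a        
------------+----------
Basement    | 3.2      
Lab-B       | 35.4     
Garage      | 46.266667
Server-Room | 56.35    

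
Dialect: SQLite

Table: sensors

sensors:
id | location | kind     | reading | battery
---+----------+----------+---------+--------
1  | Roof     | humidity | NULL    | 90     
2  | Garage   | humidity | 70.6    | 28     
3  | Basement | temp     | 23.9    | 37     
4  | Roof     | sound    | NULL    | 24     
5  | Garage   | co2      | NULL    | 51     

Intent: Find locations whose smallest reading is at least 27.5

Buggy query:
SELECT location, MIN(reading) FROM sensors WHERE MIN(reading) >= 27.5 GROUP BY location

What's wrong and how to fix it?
Bug: Aggregates like MIN are computed per group after WHERE runs

Fix: Replace WHERE with HAVING after the GROUP BY

Corrected query:
SELECT location, MIN(reading) FROM sensors GROUP BY location HAVING MIN(reading) >= 27.5

Result:
location | MIN(reading)
---------+-------------
Garage   | 70.6        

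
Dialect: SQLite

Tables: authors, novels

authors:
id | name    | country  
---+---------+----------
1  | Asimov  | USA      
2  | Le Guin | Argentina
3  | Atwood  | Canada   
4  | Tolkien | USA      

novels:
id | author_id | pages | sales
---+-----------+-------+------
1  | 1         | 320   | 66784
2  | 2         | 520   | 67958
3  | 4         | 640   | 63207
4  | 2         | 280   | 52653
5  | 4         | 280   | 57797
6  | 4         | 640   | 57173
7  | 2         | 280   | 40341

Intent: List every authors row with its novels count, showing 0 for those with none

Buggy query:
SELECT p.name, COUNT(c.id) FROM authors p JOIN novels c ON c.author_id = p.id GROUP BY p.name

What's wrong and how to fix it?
Bug: INNER JOIN drops authors rows that have no matching novels rows

Fix: Use LEFT JOIN so parents without children still appear (COUNT(c.id) gives 0)

Corrected query:
SELECT p.name, COUNT(c.id) FROM authors p LEFT JOIN novels c ON c.author_id = p.id GROUP BY p.name

Result:
name    | COUNT(c.id)
--------+------------
Asimov  | 1          
Atwood  | 0          
Le Guin | 3          
Tolkien | 3          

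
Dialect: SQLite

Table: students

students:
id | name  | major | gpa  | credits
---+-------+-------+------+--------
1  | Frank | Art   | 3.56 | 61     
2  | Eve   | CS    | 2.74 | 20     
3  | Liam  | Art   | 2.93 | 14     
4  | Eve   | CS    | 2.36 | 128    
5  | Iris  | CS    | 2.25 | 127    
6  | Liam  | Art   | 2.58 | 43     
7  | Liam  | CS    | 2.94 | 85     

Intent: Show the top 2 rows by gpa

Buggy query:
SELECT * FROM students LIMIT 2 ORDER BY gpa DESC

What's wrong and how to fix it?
Bug: ORDER BY cannot follow LIMIT; LIMIT is the final clause

Fix: Swap the clauses: ORDER BY first, then LIMIT

Corrected query:
SELECT * FROM students ORDER BY gpa DESC LIMIT 2

Result:
id | name  | major | gpa  | credits
---+-------+-------+------+--------
1  | Frank | Art   | 3.56 | 61     
7  | Liam  | CS    | 2.94 | 85     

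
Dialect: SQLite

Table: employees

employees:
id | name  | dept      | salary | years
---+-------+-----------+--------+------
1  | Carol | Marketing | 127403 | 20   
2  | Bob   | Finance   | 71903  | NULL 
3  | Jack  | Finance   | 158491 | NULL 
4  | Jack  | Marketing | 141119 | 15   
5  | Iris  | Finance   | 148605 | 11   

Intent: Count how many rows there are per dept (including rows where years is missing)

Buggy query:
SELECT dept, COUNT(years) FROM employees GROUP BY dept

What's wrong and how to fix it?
Bug: COUNT(years) skips NULLs, so groups with missing years are undercounted

Fix: Replace COUNT(years) with COUNT(*)

Corrected query:
SELECT dept, COUNT(*) FROM employees GROUP BY dept

Result:
dept      | COUNT(*)
----------+---------
Finance   | 3       
Marketing | 2       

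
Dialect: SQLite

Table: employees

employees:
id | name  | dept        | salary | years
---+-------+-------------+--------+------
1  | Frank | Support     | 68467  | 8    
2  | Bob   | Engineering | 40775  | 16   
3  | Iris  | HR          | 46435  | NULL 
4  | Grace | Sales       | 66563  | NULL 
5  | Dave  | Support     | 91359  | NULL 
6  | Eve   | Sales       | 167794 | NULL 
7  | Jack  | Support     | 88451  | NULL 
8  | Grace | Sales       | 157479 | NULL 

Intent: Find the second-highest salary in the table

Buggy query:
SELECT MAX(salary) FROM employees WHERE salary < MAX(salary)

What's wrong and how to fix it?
Bug: The inner MAX is an aggregate inside WHERE, which is not allowed

Fix: Compute the overall MAX in a subquery, then take MAX of rows below it

Corrected query:
SELECT MAX(salary) FROM employees WHERE salary < (SELECT MAX(salary) FROM employees)

Result:
MAX(salary)
-----------
157479     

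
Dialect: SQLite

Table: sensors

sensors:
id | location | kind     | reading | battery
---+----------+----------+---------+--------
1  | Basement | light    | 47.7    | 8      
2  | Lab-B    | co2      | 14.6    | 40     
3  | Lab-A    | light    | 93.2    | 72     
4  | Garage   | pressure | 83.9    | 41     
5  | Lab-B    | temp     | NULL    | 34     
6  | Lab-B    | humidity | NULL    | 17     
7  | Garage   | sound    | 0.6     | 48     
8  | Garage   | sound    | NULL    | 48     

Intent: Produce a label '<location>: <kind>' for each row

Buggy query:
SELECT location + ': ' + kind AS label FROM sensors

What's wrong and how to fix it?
Bug: '+' is numeric addition; on text columns SQLite converts them to 0 instead of concatenating

Fix: Replace + with || to concatenate text

Corrected query:
SELECT location || ': ' || kind AS label FROM sensors

Result:
label           
----------------
Basement: light 
Lab-B: co2      
Lab-A: light    
Garage: pressure
Lab-B: temp     
Lab-B: humidity 
Garage: sound   
Garage: sound   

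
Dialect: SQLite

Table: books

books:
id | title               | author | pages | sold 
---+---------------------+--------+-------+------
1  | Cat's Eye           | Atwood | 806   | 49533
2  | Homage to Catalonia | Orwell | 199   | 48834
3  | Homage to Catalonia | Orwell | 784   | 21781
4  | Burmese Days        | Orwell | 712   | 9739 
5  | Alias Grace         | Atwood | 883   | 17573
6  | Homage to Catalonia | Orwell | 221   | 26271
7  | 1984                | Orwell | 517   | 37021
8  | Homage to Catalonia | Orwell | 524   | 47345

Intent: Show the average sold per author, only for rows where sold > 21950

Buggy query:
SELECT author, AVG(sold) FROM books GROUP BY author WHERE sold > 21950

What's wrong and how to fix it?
Bug: WHERE cannot follow GROUP BY

Fix: Place WHERE between FROM and GROUP BY

Corrected query:
SELECT author, AVG(sold) FROM books WHERE sold > 21950 GROUP BY author

Result:
author | AVG(sold)
-------+----------
Atwood | 49533    
Orwell | 39867.75 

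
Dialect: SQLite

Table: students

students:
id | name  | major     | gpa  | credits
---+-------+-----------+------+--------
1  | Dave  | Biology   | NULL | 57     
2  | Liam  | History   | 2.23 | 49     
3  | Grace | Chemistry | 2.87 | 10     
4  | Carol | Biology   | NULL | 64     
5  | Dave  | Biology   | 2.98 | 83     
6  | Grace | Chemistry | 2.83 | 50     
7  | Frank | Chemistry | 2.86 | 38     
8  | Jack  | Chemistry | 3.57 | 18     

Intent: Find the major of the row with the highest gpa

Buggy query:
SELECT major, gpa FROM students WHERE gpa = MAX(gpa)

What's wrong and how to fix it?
Bug: MAX(gpa) is an aggregate and cannot be used directly in WHERE

Fix: Use a subquery: WHERE gpa = (SELECT MAX(gpa) FROM students)

Corrected query:
SELECT major, gpa FROM students WHERE gpa = (SELECT MAX(gpa) FROM students)

Result:
major     | gpa 
----------+-----
Chemistry | 3.57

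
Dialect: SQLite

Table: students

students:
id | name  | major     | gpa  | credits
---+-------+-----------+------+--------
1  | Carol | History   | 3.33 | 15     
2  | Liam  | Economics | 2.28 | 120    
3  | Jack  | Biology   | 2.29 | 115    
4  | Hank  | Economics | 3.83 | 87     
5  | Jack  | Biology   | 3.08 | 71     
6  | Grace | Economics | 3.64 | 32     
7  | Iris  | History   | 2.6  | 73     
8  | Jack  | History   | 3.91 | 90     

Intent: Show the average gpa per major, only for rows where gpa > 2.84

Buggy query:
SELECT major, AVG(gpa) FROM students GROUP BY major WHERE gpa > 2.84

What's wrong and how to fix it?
Bug: WHERE cannot follow GROUP BY

Fix: Place WHERE between FROM and GROUP BY

Corrected query:
SELECT major, AVG(gpa) FROM students WHERE gpa > 2.84 GROUP BY major

Result:
major     | AVG(gpa)
----------+---------
Biology   | 3.08    
Economics | 3.735   
History   | 3.62    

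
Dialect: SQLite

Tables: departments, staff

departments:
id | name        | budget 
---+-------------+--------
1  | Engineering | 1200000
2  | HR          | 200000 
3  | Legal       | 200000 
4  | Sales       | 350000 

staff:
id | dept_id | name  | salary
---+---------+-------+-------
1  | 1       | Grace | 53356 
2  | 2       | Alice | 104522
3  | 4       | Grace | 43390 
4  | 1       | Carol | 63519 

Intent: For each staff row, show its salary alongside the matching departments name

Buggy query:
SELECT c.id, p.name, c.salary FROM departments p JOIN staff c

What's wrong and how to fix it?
Bug: Missing join condition: each staff row is matched to all departments rows instead of just its own

Fix: Add ON c.dept_id = p.id to the JOIN

Corrected query:
SELECT c.id, p.name, c.salary FROM departments p JOIN staff c ON c.dept_id = p.id

Result:
id | name        | salary
---+-------------+-------
1  | Engineering | 53356 
2  | HR          | 104522
3  | Sales       | 43390 
4  | Engineering | 63519 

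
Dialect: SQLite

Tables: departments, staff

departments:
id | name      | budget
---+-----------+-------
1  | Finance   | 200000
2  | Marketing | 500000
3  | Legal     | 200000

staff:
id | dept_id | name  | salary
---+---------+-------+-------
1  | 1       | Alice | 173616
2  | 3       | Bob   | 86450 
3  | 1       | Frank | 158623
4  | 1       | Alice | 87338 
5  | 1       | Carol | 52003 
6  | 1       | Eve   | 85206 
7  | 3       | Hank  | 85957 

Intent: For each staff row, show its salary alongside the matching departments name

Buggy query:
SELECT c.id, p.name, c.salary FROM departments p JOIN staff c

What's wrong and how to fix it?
Bug: JOIN with no ON clause produces a cartesian product; every staff row pairs with every departments row

Fix: Specify the join condition linking the foreign key to the parent id

Corrected query:
SELECT c.id, p.name, c.salary FROM departments p JOIN staff c ON c.dept_id = p.id

Result:
id | name    | salary
---+---------+-------
1  | Finance | 173616
2  | Legal   | 86450 
3  | Finance | 158623
4  | Finance | 87338 
5  | Finance | 52003 
6  | Finance | 85206 
7  | Legal   | 85957 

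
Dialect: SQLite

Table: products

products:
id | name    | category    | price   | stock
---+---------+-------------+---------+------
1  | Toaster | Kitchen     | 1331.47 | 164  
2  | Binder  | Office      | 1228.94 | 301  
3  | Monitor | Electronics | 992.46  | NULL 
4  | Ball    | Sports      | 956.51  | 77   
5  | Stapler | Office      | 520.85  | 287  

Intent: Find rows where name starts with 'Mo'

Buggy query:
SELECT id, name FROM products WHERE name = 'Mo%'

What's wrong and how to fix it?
Bug: Wildcards only work with LIKE; '=' treats '%' as a literal character

Fix: Replace '=' with LIKE so 'Mo%' is treated as a pattern

Corrected query:
SELECT id, name FROM products WHERE name LIKE 'Mo%'

Result:
id | name   
---+--------
3  | Monitor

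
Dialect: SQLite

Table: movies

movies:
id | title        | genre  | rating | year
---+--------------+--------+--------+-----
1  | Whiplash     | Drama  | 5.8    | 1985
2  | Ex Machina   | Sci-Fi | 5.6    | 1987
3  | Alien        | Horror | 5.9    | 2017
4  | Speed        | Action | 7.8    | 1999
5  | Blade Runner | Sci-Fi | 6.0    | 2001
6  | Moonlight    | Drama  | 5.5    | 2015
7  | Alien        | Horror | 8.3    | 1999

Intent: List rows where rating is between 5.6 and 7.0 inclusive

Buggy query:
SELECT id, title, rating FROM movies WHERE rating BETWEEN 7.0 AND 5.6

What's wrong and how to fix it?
Bug: The bounds are reversed; BETWEEN a AND b requires a <= b to match anything

Fix: Swap the bounds so the smaller value comes first

Corrected query:
SELECT id, title, rating FROM movies WHERE rating BETWEEN 5.6 AND 7.0

Result:
id | title        | rating
---+--------------+-------
1  | Whiplash     | 5.8   
2  | Ex Machina   | 5.6   
3  | Alien        | 5.9   
5  | Blade Runner | 6     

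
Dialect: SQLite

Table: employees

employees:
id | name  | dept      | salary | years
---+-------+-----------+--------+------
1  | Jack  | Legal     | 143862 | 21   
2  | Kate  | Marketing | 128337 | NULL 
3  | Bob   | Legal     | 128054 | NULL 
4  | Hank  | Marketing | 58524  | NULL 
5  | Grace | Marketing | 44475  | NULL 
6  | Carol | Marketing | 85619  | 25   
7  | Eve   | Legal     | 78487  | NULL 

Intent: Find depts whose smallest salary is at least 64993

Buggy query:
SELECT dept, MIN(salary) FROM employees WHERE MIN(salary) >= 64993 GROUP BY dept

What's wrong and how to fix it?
Bug: Aggregates like MIN are computed per group after WHERE runs

Fix: Use HAVING for the per-group MIN condition

Corrected query:
SELECT dept, MIN(salary) FROM employees GROUP BY dept HAVING MIN(salary) >= 64993

Result:
dept  | MIN(salary)
------+------------
Legal | 78487      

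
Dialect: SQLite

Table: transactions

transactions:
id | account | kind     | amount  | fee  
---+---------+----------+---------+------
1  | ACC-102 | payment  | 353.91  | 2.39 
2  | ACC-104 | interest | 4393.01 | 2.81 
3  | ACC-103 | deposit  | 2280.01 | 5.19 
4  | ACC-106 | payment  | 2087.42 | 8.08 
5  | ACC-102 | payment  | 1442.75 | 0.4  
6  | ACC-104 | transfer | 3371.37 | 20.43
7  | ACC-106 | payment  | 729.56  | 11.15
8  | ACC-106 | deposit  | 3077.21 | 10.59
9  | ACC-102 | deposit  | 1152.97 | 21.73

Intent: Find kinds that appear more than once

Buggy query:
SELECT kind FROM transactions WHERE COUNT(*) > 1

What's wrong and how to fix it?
Bug: WHERE can't reference COUNT(*); aggregates are computed after WHERE

Fix: Group first, then use HAVING for the count condition

Corrected query:
SELECT kind FROM transactions GROUP BY kind HAVING COUNT(*) > 1

Result:
kind   
-------
deposit
payment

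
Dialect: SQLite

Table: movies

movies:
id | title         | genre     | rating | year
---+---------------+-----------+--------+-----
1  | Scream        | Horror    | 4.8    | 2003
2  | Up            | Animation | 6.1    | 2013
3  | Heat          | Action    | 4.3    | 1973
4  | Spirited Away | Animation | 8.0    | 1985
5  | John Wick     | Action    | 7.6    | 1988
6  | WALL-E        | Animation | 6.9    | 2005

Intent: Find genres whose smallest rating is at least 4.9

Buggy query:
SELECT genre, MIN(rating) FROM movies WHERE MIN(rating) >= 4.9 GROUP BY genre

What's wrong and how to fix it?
Bug: Aggregates like MIN are computed per group after WHERE runs

Fix: Replace WHERE with HAVING after the GROUP BY

Corrected query:
SELECT genre, MIN(rating) FROM movies GROUP BY genre HAVING MIN(rating) >= 4.9

Result:
genre     | MIN(rating)
----------+------------
Animation | 6.1        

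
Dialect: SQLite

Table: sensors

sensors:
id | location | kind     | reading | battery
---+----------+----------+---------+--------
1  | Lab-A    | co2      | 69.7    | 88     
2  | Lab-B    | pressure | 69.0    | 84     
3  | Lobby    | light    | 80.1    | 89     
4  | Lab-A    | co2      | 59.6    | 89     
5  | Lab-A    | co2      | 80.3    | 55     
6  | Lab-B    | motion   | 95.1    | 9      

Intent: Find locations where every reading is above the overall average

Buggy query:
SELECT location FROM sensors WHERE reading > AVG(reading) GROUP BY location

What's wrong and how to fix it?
Bug: AVG() is an aggregate; it can't sit directly in WHERE

Fix: Use a subquery for AVG and a HAVING MIN(...) filter so the condition holds for every row in the group

Corrected query:
SELECT location FROM sensors GROUP BY location HAVING MIN(reading) > (SELECT AVG(reading) FROM sensors)

Result:
location
--------
Lobby   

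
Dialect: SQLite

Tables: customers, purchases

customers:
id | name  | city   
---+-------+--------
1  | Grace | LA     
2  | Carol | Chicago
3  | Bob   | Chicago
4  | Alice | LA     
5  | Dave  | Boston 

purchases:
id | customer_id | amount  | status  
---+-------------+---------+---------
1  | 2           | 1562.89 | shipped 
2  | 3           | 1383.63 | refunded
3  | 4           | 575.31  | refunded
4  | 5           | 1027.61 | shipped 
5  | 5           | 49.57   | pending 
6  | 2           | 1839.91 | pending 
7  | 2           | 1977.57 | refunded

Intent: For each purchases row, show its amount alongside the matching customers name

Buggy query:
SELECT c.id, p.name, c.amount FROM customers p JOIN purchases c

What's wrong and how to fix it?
Bug: JOIN with no ON clause produces a cartesian product; every purchases row pairs with every customers row

Fix: Add ON c.customer_id = p.id to the JOIN

Corrected query:
SELECT c.id, p.name, c.amount FROM customers p JOIN purchases c ON c.customer_id = p.id

Result:
id | name  | amount 
---+-------+--------
1  | Carol | 1562.89
2  | Bob   | 1383.63
3  | Alice | 575.31 
4  | Dave  | 1027.61
5  | Dave  | 49.57  
6  | Carol | 1839.91
7  | Carol | 1977.57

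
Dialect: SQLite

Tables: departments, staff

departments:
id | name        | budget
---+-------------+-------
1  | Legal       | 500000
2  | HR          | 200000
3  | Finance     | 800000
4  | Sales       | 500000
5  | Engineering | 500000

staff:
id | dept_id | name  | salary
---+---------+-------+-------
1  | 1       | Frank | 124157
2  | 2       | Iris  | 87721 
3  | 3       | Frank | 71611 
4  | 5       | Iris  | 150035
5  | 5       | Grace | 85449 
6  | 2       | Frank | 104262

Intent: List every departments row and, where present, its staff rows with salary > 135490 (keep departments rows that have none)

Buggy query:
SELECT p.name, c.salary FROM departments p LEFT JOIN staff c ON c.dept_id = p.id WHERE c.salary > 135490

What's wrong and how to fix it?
Bug: Filtering c.salary in WHERE discards the NULL rows produced by LEFT JOIN, turning it into an inner join

Fix: Move the right-table condition into the ON clause so unmatched parents are kept

Corrected query:
SELECT p.name, c.salary FROM departments p LEFT JOIN staff c ON c.dept_id = p.id AND c.salary > 135490

Result:
name        | salary
------------+-------
Legal       | NULL  
HR          | NULL  
Finance     | NULL  
Sales       | NULL  
Engineering | 150035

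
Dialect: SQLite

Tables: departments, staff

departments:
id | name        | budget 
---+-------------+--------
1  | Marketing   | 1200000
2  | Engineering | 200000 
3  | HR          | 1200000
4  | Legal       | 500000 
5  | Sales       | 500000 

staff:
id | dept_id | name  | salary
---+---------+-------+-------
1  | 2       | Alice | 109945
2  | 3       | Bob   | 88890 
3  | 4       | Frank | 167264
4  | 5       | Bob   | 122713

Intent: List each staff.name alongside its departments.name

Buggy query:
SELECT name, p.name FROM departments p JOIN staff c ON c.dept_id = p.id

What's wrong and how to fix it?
Bug: Both tables have a 'name' column; the unqualified reference is ambiguous

Fix: Qualify the column with its table alias (c.name)

Corrected query:
SELECT c.name, p.name FROM departments p JOIN staff c ON c.dept_id = p.id

Result:
name  | name       
------+------------
Alice | Engineering
Bob   | HR         
Frank | Legal      
Bob   | Sales      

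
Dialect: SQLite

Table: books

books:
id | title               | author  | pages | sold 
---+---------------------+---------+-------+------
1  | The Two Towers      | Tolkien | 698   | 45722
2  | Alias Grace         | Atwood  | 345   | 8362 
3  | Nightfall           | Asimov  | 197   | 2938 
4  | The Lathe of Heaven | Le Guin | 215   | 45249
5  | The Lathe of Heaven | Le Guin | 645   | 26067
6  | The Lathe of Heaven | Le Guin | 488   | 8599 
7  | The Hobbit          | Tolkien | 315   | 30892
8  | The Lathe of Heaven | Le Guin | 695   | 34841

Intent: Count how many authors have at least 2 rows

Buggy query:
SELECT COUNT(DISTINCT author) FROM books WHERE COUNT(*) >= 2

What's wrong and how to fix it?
Bug: COUNT(*) cannot appear in WHERE; the per-group count doesn't exist yet

Fix: Group first with HAVING COUNT(*) >= 2, then COUNT the resulting groups

Corrected query:
SELECT COUNT(*) FROM (SELECT author FROM books GROUP BY author HAVING COUNT(*) >= 2)

Result:
COUNT(*)
--------
2       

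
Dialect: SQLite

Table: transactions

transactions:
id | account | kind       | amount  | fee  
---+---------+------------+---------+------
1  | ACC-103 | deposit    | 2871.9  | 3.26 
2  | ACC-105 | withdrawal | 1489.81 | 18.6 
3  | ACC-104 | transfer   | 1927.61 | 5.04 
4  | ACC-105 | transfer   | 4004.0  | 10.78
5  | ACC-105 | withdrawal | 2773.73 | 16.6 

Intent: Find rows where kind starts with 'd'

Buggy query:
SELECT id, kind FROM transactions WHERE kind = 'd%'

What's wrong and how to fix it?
Bug: '=' compares the literal string including the % character; pattern matching needs LIKE

Fix: Use LIKE for wildcard pattern matching

Corrected query:
SELECT id, kind FROM transactions WHERE kind LIKE 'd%'

Result:
id | kind   
---+--------
1  | deposit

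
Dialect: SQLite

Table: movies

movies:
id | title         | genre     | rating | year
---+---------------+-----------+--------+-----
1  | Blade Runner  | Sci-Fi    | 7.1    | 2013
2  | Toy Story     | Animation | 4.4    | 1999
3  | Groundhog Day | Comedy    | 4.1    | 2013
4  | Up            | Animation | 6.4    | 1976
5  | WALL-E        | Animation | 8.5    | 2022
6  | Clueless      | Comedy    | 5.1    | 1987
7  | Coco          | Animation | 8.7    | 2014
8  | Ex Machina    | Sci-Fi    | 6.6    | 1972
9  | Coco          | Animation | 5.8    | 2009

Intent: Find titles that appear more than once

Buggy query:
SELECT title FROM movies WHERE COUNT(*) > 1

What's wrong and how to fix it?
Bug: WHERE can't reference COUNT(*); aggregates are computed after WHERE

Fix: GROUP BY title, then filter groups with HAVING COUNT(*) > 1

Corrected query:
SELECT title FROM movies GROUP BY title HAVING COUNT(*) > 1

Result:
title
-----
Coco 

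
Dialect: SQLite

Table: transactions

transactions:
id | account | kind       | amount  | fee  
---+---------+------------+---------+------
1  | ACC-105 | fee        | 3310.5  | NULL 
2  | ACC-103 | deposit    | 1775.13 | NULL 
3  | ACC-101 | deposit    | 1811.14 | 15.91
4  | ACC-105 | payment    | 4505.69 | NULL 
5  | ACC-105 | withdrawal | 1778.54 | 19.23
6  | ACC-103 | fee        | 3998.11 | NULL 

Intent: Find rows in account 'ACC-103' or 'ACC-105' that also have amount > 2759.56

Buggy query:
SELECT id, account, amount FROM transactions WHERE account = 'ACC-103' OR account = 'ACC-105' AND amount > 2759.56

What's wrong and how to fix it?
Bug: Without parentheses, AND is evaluated before OR, so the amount filter only applies to the 'ACC-105' branch

Fix: Add parentheses around the OR so the AND applies to both alternatives

Corrected query:
SELECT id, account, amount FROM transactions WHERE (account = 'ACC-103' OR account = 'ACC-105') AND amount > 2759.56

Result:
id | account | amount 
---+---------+--------
1  | ACC-105 | 3310.5 
4  | ACC-105 | 4505.69
6  | ACC-103 | 3998.11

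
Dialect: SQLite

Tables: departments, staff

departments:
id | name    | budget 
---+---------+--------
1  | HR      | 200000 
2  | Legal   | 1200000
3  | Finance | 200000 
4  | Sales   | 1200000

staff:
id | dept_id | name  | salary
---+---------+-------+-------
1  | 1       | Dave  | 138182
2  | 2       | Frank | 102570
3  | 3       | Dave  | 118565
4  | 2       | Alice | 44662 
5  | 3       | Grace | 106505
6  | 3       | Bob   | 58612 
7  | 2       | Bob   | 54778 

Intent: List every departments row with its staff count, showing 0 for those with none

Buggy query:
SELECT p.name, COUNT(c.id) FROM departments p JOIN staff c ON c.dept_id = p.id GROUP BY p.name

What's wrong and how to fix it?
Bug: An inner join excludes parents with zero children

Fix: Use LEFT JOIN so parents without children still appear (COUNT(c.id) gives 0)

Corrected query:
SELECT p.name, COUNT(c.id) FROM departments p LEFT JOIN staff c ON c.dept_id = p.id GROUP BY p.name

Result:
name    | COUNT(c.id)
--------+------------
Finance | 3          
HR      | 1          
Legal   | 3          
Sales   | 0          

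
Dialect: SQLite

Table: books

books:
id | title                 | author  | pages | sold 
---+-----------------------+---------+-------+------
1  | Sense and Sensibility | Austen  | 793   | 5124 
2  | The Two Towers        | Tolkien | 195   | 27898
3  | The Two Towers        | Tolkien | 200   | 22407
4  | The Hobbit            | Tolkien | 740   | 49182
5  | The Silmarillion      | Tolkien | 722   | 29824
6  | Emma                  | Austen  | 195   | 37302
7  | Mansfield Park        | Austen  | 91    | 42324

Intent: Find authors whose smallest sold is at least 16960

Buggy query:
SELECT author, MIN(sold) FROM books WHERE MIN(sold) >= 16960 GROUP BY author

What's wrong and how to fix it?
Bug: Aggregates like MIN are computed per group after WHERE runs

Fix: Replace WHERE with HAVING after the GROUP BY

Corrected query:
SELECT author, MIN(sold) FROM books GROUP BY author HAVING MIN(sold) >= 16960

Result:
author  | MIN(sold)
--------+----------
Tolkien | 22407    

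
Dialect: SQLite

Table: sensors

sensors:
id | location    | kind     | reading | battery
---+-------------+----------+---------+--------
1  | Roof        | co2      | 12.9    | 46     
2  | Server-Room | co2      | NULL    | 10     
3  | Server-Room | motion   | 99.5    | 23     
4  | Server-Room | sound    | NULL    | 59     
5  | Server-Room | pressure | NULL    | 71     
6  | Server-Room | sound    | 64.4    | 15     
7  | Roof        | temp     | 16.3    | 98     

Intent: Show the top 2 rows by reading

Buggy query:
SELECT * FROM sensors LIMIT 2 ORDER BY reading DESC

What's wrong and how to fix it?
Bug: ORDER BY cannot follow LIMIT; LIMIT is the final clause

Fix: Swap the clauses: ORDER BY first, then LIMIT

Corrected query:
SELECT * FROM sensors ORDER BY reading DESC LIMIT 2

Result:
id | location    | kind   | reading | battery
---+-------------+--------+---------+--------
3  | Server-Room | motion | 99.5    | 23     
6  | Server-Room | sound  | 64.4    | 15     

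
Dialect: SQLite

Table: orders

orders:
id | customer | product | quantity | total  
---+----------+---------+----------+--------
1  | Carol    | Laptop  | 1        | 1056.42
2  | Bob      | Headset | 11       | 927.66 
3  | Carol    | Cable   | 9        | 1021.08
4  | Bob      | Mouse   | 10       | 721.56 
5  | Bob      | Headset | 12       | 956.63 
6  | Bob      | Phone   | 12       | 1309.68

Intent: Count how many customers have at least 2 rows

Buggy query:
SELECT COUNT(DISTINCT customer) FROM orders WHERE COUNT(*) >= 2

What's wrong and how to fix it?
Bug: COUNT(*) cannot appear in WHERE; the per-group count doesn't exist yet

Fix: Group first with HAVING COUNT(*) >= 2, then COUNT the resulting groups

Corrected query:
SELECT COUNT(*) FROM (SELECT customer FROM orders GROUP BY customer HAVING COUNT(*) >= 2)

Result:
COUNT(*)
--------
2       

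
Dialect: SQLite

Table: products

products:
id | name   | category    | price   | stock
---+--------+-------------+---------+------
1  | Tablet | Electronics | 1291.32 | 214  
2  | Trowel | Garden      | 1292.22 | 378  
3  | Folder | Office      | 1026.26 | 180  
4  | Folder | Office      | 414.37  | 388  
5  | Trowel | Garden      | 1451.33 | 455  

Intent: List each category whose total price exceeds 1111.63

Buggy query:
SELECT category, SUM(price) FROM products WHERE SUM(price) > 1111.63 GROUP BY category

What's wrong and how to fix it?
Bug: WHERE runs before GROUP BY, so aggregates aren't available there

Fix: Move the aggregate condition to a HAVING clause

Corrected query:
SELECT category, SUM(price) FROM products GROUP BY category HAVING SUM(price) > 1111.63

Result:
category    | SUM(price)
------------+-----------
Electronics | 1291.32   
Garden      | 2743.55   
Office      | 1440.63   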